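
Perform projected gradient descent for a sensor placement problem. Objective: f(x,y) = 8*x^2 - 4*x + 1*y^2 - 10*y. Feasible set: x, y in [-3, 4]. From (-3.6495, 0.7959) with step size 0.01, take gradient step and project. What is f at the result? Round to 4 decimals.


Step 1: Compute gradient at (-3.6495, 0.7959).
grad_x = 2*8*-3.6495 - 4 = -62.392
grad_y = 2*1*0.7959 - 10 = -8.4082
Step 2: Gradient step.
x_raw = -3.6495 - 0.01*-62.392 = -3.0256
y_raw = 0.7959 - 0.01*-8.4082 = 0.88
Step 3: Project onto [-3, 4].
x_proj = clip(-3.0256) = -3.0
y_proj = clip(0.88) = 0.88
Step 4: Evaluate f.
f(-3.0, 0.88) = 75.9745


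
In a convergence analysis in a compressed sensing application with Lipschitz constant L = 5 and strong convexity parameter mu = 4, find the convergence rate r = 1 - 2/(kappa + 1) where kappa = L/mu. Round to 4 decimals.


Step 1: Compute the condition number.
kappa = L/mu = 5/4 = 1.25
Step 2: Compute the convergence rate.
r = 1 - 2/(kappa + 1) = 1 - 2*mu/(L + mu) = (L - mu)/(L + mu) = 1/9 = 0.1111


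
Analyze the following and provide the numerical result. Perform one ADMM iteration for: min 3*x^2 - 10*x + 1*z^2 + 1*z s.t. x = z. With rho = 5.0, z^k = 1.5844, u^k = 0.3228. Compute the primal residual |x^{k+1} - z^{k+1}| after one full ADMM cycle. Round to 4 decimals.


ADMM iteration with rho = 5.0, z^k = 1.5844, u^k = 0.3228
Step 1: x-update.
Minimize 3*x^2 - 10*x + (5.0/2)*(x - 1.5844 + 0.3228)^2
FOC: (2*3 + 5.0)*x = 10 + 5.0*(1.5844 - 0.3228)
x^{k+1} = 1.4825
Step 2: z-update.
Minimize 1*z^2 + 1*z + (5.0/2)*(1.4825 - z + 0.3228)^2
FOC: (2*1 + 5.0)*z = -1 + 5.0*(1.4825 + 0.3228)
z^{k+1} = 1.1467
Step 3: u-update.
u^{k+1} = 0.3228 + 1.4825 - 1.1467 = 0.6587
Step 4: Primal residual = |1.4825 - 1.1467| = 0.3359


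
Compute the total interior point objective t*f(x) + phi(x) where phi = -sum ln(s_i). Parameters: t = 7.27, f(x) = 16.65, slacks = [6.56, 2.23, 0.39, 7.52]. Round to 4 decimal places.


Step 1: Compute log-barrier.
ln values: [1.881, 0.802, -0.9416, 2.0176]
phi = -(1.881 + 0.802 - 0.9416 + 2.0176) = -3.7589
Step 2: Compute augmented objective.
t*f(x) = 7.27*16.65 = 121.0455
Total = 121.0455 - 3.7589 = 117.2866


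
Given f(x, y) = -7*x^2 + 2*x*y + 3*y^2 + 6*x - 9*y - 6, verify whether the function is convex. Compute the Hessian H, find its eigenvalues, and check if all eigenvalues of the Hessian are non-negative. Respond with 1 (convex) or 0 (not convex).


The Hessian of f(x,y) = -7*x^2 + 2*x*y + 3*y^2 + 6*x - 9*y - 6 is:
H = [[-14, 2], [2, 6]]
Trace = -14 + 6 = -8
Determinant = -14*6 - (2)^2 = -88
Discriminant = (-8)^2 - 4*-88 = 416.0
Eigenvalues: lambda_1 = -14.198, lambda_2 = 6.198
The function is not convex.

0


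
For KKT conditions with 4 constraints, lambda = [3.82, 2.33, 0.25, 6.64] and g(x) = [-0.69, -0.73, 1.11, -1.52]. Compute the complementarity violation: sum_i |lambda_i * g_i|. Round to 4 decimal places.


KKT complementary slackness check:
lambda_1 * g_1 = 3.82 * -0.69 = -2.6358
lambda_2 * g_2 = 2.33 * -0.73 = -1.7009
lambda_3 * g_3 = 0.25 * 1.11 = 0.2775
lambda_4 * g_4 = 6.64 * -1.52 = -10.0928
Total violation = 2.6358 + 1.7009 + 0.2775 + 10.0928 = 14.707


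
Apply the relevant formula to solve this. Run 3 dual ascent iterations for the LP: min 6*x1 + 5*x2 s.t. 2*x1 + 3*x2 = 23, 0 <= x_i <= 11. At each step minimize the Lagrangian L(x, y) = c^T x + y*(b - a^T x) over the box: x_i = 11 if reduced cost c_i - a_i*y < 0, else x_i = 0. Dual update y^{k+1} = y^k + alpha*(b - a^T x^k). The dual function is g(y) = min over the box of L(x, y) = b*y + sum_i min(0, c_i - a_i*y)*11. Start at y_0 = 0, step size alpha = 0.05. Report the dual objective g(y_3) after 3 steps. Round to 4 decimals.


Dual ascent for LP: min 6*x1 + 5*x2, 2*x1 + 3*x2 = 23, 0 <= x_i <= 11
Step 1: y^k = 0.0, reduced costs: (6.0, 5.0)
  x^k = (0.0, 0.0), subgradient = b - a^T x = 23.0
  y^{k+1} = 0.0 + 0.05*23.0 = 1.15
Step 2: y^k = 1.15, reduced costs: (3.7, 1.55)
  x^k = (0.0, 0.0), subgradient = b - a^T x = 23.0
  y^{k+1} = 1.15 + 0.05*23.0 = 2.3
Step 3: y^k = 2.3, reduced costs: (1.4, -1.9)
  x^k = (0.0, 11.0), subgradient = b - a^T x = -10.0
  y^{k+1} = 2.3 + 0.05*-10.0 = 1.8
Dual objective at y_3 = 1.8: reduced costs (2.4, -0.4), box minimizer x = (0.0, 11.0)
g(y_3) = b*y + (c1 - a1*y)*x1 + (c2 - a2*y)*x2 = 23*1.8 + 2.4*0.0 + (-0.4)*11.0 = 41.4 + 0.0 - 4.4 = 37.0


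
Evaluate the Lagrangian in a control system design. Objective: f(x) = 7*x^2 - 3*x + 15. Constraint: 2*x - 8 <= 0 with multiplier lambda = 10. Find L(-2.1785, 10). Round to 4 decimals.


Step 1: Evaluate f(x).
f(-2.1785) = 7*(-2.1785)^2 - 3*(-2.1785) + 15 = 54.7565
Step 2: Evaluate g(x).
g(-2.1785) = 2*-2.1785 - 8 = -12.357
Step 3: Compute Lagrangian.
L = 54.7565 + 10*-12.357 = -68.8135


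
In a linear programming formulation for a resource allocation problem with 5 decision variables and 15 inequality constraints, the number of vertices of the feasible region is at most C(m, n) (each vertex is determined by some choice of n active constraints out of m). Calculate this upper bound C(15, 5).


Each vertex corresponds to some choice of n active constraints out of m, so the number of vertices is at most C(m, n) = m! / (n!(m-n)!).
m = 15, n = 5
Numerator: 15 * 14 * 13 * 12 * 11
Denominator: 5! = 120
C(15, 5) = 3003


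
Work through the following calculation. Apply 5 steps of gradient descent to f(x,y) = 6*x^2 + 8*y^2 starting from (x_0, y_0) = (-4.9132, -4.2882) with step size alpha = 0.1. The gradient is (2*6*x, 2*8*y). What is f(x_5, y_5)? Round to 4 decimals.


Gradient descent on f(x,y) = 6*x^2 + 8*y^2.
Starting point: (-4.9132, -4.2882), alpha = 0.1
Step 1: grad_x = 2*6*-4.9132 = -58.9584, grad_y = 2*8*-4.2882 = -68.6112
  x_1 = -4.9132 - 0.1*-58.9584 = 0.9826
  y_1 = -4.2882 - 0.1*-68.6112 = 2.5729
Step 2: grad_x = 2*6*0.9826 = 11.7917, grad_y = 2*8*2.5729 = 41.1667
  x_2 = 0.9826 - 0.1*11.7917 = -0.1965
  y_2 = 2.5729 - 0.1*41.1667 = -1.5438
Step 3: grad_x = 2*6*-0.1965 = -2.3583, grad_y = 2*8*-1.5438 = -24.7
  x_3 = -0.1965 - 0.1*-2.3583 = 0.0393
  y_3 = -1.5438 - 0.1*-24.7 = 0.9263
Step 4: grad_x = 2*6*0.0393 = 0.4717, grad_y = 2*8*0.9263 = 14.82
  x_4 = 0.0393 - 0.1*0.4717 = -0.0079
  y_4 = 0.9263 - 0.1*14.82 = -0.5558
Step 5: grad_x = 2*6*-0.0079 = -0.0943, grad_y = 2*8*-0.5558 = -8.892
  x_5 = -0.0079 - 0.1*-0.0943 = 0.0016
  y_5 = -0.5558 - 0.1*-8.892 = 0.3335
f(0.0016, 0.3335) = 6*0.0016^2 + 8*0.3335^2 = 0.8895


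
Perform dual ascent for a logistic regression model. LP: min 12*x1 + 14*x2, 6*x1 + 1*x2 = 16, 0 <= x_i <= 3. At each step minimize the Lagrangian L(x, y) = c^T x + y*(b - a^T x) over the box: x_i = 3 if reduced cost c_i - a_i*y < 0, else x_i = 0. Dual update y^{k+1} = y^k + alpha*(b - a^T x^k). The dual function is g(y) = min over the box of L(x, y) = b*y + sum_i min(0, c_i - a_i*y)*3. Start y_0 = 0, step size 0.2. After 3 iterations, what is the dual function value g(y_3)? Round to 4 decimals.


Dual ascent for LP: min 12*x1 + 14*x2, 6*x1 + 1*x2 = 16, 0 <= x_i <= 3
Step 1: y^k = 0.0, reduced costs: (12.0, 14.0)
  x^k = (0.0, 0.0), subgradient = b - a^T x = 16.0
  y^{k+1} = 0.0 + 0.2*16.0 = 3.2
Step 2: y^k = 3.2, reduced costs: (-7.2, 10.8)
  x^k = (3.0, 0.0), subgradient = b - a^T x = -2.0
  y^{k+1} = 3.2 + 0.2*-2.0 = 2.8
Step 3: y^k = 2.8, reduced costs: (-4.8, 11.2)
  x^k = (3.0, 0.0), subgradient = b - a^T x = -2.0
  y^{k+1} = 2.8 + 0.2*-2.0 = 2.4
Dual objective at y_3 = 2.4: reduced costs (-2.4, 11.6), box minimizer x = (3.0, 0.0)
g(y_3) = b*y + (c1 - a1*y)*x1 + (c2 - a2*y)*x2 = 16*2.4 + (-2.4)*3.0 + 11.6*0.0 = 38.4 - 7.2 + 0.0 = 31.2


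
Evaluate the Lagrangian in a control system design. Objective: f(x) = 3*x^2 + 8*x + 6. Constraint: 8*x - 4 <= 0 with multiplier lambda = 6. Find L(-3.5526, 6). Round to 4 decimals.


Step 1: Evaluate f(x).
f(-3.5526) = 3*(-3.5526)^2 + 8*(-3.5526) + 6 = 15.4421
Step 2: Evaluate g(x).
g(-3.5526) = 8*-3.5526 - 4 = -32.4208
Step 3: Compute Lagrangian.
L = 15.4421 + 6*-32.4208 = -179.0827


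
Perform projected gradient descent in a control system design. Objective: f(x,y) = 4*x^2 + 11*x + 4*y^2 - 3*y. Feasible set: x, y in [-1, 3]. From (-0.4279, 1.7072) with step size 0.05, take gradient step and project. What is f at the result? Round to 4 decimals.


Step 1: Compute gradient at (-0.4279, 1.7072).
grad_x = 2*4*-0.4279 + 11 = 7.5768
grad_y = 2*4*1.7072 - 3 = 10.6576
Step 2: Gradient step.
x_raw = -0.4279 - 0.05*7.5768 = -0.8067
y_raw = 1.7072 - 0.05*10.6576 = 1.1743
Step 3: Project onto [-1, 3].
x_proj = clip(-0.8067) = -0.8067
y_proj = clip(1.1743) = 1.1743
Step 4: Evaluate f.
f(-0.8067, 1.1743) = -4.2777


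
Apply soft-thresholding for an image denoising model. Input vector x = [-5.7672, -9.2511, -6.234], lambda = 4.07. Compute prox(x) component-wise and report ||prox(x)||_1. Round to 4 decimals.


Soft-thresholding with lambda = 4.07:
prox(-5.7672) = sign(-5.7672)*max(|-5.7672| - 4.07, 0) = -1.6972
prox(-9.2511) = sign(-9.2511)*max(|-9.2511| - 4.07, 0) = -5.1811
prox(-6.234) = sign(-6.234)*max(|-6.234| - 4.07, 0) = -2.164
prox(x) = [-1.6972, -5.1811, -2.164]
||prox(x)||_1 = 1.6972 + 5.1811 + 2.164 = 9.0423


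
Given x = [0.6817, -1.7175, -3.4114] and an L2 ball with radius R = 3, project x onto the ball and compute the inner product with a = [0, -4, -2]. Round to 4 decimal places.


Step 1: Compute ||x|| (intermediates to 6 decimals).
||x|| = sqrt(0.6817^2 + (-1.7175)^2 + (-3.4114)^2) = 3.879713
Step 2: Project.
Since ||x|| > R, scale = R/||x|| = 3/3.879713 = 0.773253, proj(x) = scale * x
proj(x) = [0.527127, -1.328062, -2.637875]
Step 3: Dot product.
a^T * proj(x) = 0*0.527127 - 4*(-1.328062) - 2*(-2.637875) = 10.588


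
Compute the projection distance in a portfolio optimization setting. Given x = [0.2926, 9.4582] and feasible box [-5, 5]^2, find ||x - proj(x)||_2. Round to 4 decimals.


Project each component onto [-5, 5].
clip(0.2926) = 0.2926, clip(9.4582) = 5.0
Projection = [0.2926, 5.0]
Squared diffs: [0.0, 19.8755]
Distance = sqrt(19.8755) = 4.4582


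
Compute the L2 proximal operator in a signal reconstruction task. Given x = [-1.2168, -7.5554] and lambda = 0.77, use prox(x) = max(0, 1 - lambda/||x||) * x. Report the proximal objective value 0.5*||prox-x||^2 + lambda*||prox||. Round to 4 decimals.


Step 1: Compute ||x||.
||x|| = 7.6528
Step 2: Compute scaling factor.
scale = max(0, 1 - 0.77/7.6528) = 0.8994
Step 3: prox(x) = [-1.0944, -6.7952]
||prox(x)|| = 6.8828
Step 4: Proximal objective.
0.5*||prox-x||^2 = 0.2965
lambda*||prox|| = 5.2998
Total = 5.5962


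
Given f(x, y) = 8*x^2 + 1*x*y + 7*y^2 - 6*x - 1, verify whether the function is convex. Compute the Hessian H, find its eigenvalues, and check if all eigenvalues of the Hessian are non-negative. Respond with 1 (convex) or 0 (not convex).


The Hessian of f(x,y) = 8*x^2 + 1*x*y + 7*y^2 - 6*x - 1 is:
H = [[16, 1], [1, 14]]
Trace = 16 + 14 = 30
Determinant = 16*14 - (1)^2 = 223
Discriminant = (30)^2 - 4*223 = 8.0
Eigenvalues: lambda_1 = 13.5858, lambda_2 = 16.4142
The function is convex.

1


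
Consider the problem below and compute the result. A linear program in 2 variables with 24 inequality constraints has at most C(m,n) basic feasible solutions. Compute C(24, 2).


Each vertex corresponds to some choice of n active constraints out of m, so the number of vertices is at most C(m, n) = m! / (n!(m-n)!).
m = 24, n = 2
Numerator: 24 * 23
Denominator: 2! = 2
C(24, 2) = 276


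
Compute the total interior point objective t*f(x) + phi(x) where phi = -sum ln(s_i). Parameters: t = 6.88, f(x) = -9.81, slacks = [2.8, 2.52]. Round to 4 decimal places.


Step 1: Compute log-barrier.
ln values: [1.0296, 0.9243]
phi = -(1.0296 + 0.9243) = -1.9539
Step 2: Compute augmented objective.
t*f(x) = 6.88*-9.81 = -67.4928
Total = -67.4928 - 1.9539 = -69.4467


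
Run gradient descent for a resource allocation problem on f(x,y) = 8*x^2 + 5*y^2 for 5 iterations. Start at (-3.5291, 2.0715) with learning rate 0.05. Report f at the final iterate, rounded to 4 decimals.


Gradient descent on f(x,y) = 8*x^2 + 5*y^2.
Starting point: (-3.5291, 2.0715), alpha = 0.05
Step 1: grad_x = 2*8*-3.5291 = -56.4656, grad_y = 2*5*2.0715 = 20.715
  x_1 = -3.5291 - 0.05*-56.4656 = -0.7058
  y_1 = 2.0715 - 0.05*20.715 = 1.0358
Step 2: grad_x = 2*8*-0.7058 = -11.2931, grad_y = 2*5*1.0358 = 10.3575
  x_2 = -0.7058 - 0.05*-11.2931 = -0.1412
  y_2 = 1.0358 - 0.05*10.3575 = 0.5179
Step 3: grad_x = 2*8*-0.1412 = -2.2586, grad_y = 2*5*0.5179 = 5.1788
  x_3 = -0.1412 - 0.05*-2.2586 = -0.0282
  y_3 = 0.5179 - 0.05*5.1788 = 0.2589
Step 4: grad_x = 2*8*-0.0282 = -0.4517, grad_y = 2*5*0.2589 = 2.5894
  x_4 = -0.0282 - 0.05*-0.4517 = -0.0056
  y_4 = 0.2589 - 0.05*2.5894 = 0.1295
Step 5: grad_x = 2*8*-0.0056 = -0.0903, grad_y = 2*5*0.1295 = 1.2947
  x_5 = -0.0056 - 0.05*-0.0903 = -0.0011
  y_5 = 0.1295 - 0.05*1.2947 = 0.0647
f(-0.0011, 0.0647) = 8*(-0.0011)^2 + 5*0.0647^2 = 0.021


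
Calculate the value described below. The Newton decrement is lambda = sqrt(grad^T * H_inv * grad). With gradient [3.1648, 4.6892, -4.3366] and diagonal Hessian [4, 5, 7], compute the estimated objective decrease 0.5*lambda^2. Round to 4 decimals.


Step 1: H is diagonal, so H^(-1) * g = [0.7912, 0.9378, -0.6195].
Step 2: g^T H^(-1) g = sum_i g_i^2 / H_ii
  = (3.1648)^2/4 + (4.6892)^2/5 + (-4.3366)^2/7
  = 2.504 + 4.3977 + 2.6866 = 9.5883
Step 3: Objective decrease = 0.5 * g^T H^(-1) g = 4.7941


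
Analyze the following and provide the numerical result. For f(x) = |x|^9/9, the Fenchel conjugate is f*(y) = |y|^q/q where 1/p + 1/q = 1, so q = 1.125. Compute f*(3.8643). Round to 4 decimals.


The conjugate exponent q satisfies 1/p + 1/q = 1.
p = 9, so q = 9/(9 - 1) = 1.125
|y|^q = 3.8643^1.125 = 4.5757
f*(3.8643) = 4.5757 / 1.125 = 4.0673


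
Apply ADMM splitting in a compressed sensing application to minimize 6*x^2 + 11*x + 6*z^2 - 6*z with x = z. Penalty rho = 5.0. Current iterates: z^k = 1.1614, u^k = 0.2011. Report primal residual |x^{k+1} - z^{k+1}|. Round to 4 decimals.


ADMM iteration with rho = 5.0, z^k = 1.1614, u^k = 0.2011
Step 1: x-update.
Minimize 6*x^2 + 11*x + (5.0/2)*(x - 1.1614 + 0.2011)^2
FOC: (2*6 + 5.0)*x = -11 + 5.0*(1.1614 - 0.2011)
x^{k+1} = -0.3646
Step 2: z-update.
Minimize 6*z^2 - 6*z + (5.0/2)*(-0.3646 - z + 0.2011)^2
FOC: (2*6 + 5.0)*z = 6 + 5.0*(-0.3646 + 0.2011)
z^{k+1} = 0.3048
Step 3: u-update.
u^{k+1} = 0.2011 - 0.3646 - 0.3048 = -0.4684
Step 4: Primal residual = |-0.3646 - 0.3048| = 0.6695


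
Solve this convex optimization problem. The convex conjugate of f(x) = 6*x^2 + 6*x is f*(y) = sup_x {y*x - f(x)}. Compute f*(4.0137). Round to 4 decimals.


f*(y) = sup_x {y*x - a*x^2 - b*x} = sup_x {(y-b)*x - a*x^2}
FOC: (y - b) - 2a*x = 0 => x* = (y - b)/(2a)
x* = (4.0137 - 6)/(2*6) = -0.1655
f*(4.0137) = (y-b)^2/(4a) = (4.0137 - 6)^2/(4*6)
= 3.9454/24 = 0.1644


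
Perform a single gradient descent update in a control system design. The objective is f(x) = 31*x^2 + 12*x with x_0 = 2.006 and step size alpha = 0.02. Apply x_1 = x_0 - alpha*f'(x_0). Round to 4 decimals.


We compute the gradient at x_0 and apply the update.
f'(x) = 62*x + 12
f'(2.006) = 62*2.006 + 12 = 136.372
x_1 = 2.006 - 0.02*136.372 = -0.7214


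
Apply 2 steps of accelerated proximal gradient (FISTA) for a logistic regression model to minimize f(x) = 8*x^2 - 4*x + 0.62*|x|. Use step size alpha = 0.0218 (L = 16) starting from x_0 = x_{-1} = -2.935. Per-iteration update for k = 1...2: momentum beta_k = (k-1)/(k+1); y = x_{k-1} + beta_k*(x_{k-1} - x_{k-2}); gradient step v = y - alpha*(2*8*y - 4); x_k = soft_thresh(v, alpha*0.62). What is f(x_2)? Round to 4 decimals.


FISTA on f(x) = 8*x^2 - 4*x + 0.62*|x|
L = 16, alpha = 0.0218
Iteration 1: beta = 0.0, y = -2.935 + 0.0*(-2.935 + 2.935) = -2.935
  grad(y) = -50.96, v = y - alpha*grad = -1.8241
  prox(v) = soft_thresh(-1.8241, 0.0135) = -1.8106
Iteration 2: beta = 0.3333, y = -1.8106 + 0.3333*(-1.8106 + 2.935) = -1.4357
  grad(y) = -26.9719, v = y - alpha*grad = -0.8478
  prox(v) = soft_thresh(-0.8478, 0.0135) = -0.8342
f(x_2) = 8*(-0.8342)^2 - 4*(-0.8342) + 0.62*|-0.8342| = 9.4218


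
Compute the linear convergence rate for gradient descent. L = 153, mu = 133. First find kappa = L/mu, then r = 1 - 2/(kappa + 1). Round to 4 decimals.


Step 1: Compute the condition number.
kappa = L/mu = 153/133 = 1.1504
Step 2: Compute the convergence rate.
r = 1 - 2/(kappa + 1) = 1 - 2*mu/(L + mu) = (L - mu)/(L + mu) = 20/286 = 0.0699


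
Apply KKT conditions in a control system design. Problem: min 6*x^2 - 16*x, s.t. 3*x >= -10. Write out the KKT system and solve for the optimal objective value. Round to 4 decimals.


Step 1: Try lambda = 0 (constraint inactive).
Stationarity: 2*6*x - 16 = 0
x* = 16/(2*6) = 4/3 = 1.3333 (rounded; the exact value 4/3 is used below)
Check constraint: 3*1.3333 = 3.9999 >= -10 -- satisfied.
Step 2: Compute optimal value.
f(x*) = 6*(4/3)^2 - 16*(4/3) = -10.6667


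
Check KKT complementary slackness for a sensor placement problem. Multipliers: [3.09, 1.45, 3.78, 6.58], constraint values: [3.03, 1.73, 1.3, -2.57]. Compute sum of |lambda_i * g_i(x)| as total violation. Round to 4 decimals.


KKT complementary slackness check:
lambda_1 * g_1 = 3.09 * 3.03 = 9.3627
lambda_2 * g_2 = 1.45 * 1.73 = 2.5085
lambda_3 * g_3 = 3.78 * 1.3 = 4.914
lambda_4 * g_4 = 6.58 * -2.57 = -16.9106
Total violation = 9.3627 + 2.5085 + 4.914 + 16.9106 = 33.6958


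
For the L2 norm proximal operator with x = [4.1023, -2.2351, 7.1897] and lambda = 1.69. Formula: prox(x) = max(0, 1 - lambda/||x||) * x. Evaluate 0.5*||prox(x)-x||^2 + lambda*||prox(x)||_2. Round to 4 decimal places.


Step 1: Compute ||x||.
||x|| = 8.5742
Step 2: Compute scaling factor.
scale = max(0, 1 - 1.69/8.5742) = 0.8029
Step 3: prox(x) = [3.2937, -1.7946, 5.7726]
||prox(x)|| = 6.8842
Step 4: Proximal objective.
0.5*||prox-x||^2 = 1.4281
lambda*||prox|| = 11.6343
Total = 13.0623


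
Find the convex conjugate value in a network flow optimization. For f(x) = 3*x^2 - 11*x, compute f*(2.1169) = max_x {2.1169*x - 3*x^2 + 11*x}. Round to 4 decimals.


f*(y) = sup_x {y*x - a*x^2 - b*x} = sup_x {(y-b)*x - a*x^2}
FOC: (y - b) - 2a*x = 0 => x* = (y - b)/(2a)
x* = (2.1169 + 11)/(2*3) = 2.1862
f*(2.1169) = (y-b)^2/(4a) = (2.1169 + 11)^2/(4*3)
= 172.0531/12 = 14.3378


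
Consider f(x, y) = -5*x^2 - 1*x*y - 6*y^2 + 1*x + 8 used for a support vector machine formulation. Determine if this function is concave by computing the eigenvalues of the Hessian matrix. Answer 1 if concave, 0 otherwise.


The Hessian of f(x,y) = -5*x^2 - 1*x*y - 6*y^2 + 1*x + 8 is:
H = [[-10, -1], [-1, -12]]
Trace = -10 - 12 = -22
Determinant = -10*-12 - (-1)^2 = 119
Discriminant = (-22)^2 - 4*119 = 8.0
Eigenvalues: lambda_1 = -12.4142, lambda_2 = -9.5858
The function is concave.

1


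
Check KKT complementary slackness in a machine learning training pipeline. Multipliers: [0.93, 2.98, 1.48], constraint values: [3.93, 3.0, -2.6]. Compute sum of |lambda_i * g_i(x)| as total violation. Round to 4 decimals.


KKT complementary slackness check:
lambda_1 * g_1 = 0.93 * 3.93 = 3.6549
lambda_2 * g_2 = 2.98 * 3.0 = 8.94
lambda_3 * g_3 = 1.48 * -2.6 = -3.848
Total violation = 3.6549 + 8.94 + 3.848 = 16.4429


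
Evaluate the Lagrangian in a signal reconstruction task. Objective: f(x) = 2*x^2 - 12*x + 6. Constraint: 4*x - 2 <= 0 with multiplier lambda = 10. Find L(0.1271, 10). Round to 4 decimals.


Step 1: Evaluate f(x).
f(0.1271) = 2*0.1271^2 - 12*0.1271 + 6 = 4.5071
Step 2: Evaluate g(x).
g(0.1271) = 4*0.1271 - 2 = -1.4916
Step 3: Compute Lagrangian.
L = 4.5071 + 10*-1.4916 = -10.4089


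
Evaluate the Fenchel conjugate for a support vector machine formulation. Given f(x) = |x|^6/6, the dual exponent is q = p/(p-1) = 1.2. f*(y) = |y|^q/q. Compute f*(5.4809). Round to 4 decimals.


The conjugate exponent q satisfies 1/p + 1/q = 1.
p = 6, so q = 6/(6 - 1) = 1.2
|y|^q = 5.4809^1.2 = 7.7023
f*(5.4809) = 7.7023 / 1.2 = 6.4186


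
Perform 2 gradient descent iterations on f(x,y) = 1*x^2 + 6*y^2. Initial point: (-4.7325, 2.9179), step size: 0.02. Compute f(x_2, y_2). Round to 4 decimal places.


Gradient descent on f(x,y) = 1*x^2 + 6*y^2.
Starting point: (-4.7325, 2.9179), alpha = 0.02
Step 1: grad_x = 2*1*-4.7325 = -9.465, grad_y = 2*6*2.9179 = 35.0148
  x_1 = -4.7325 - 0.02*-9.465 = -4.5432
  y_1 = 2.9179 - 0.02*35.0148 = 2.2176
Step 2: grad_x = 2*1*-4.5432 = -9.0864, grad_y = 2*6*2.2176 = 26.6112
  x_2 = -4.5432 - 0.02*-9.0864 = -4.3615
  y_2 = 2.2176 - 0.02*26.6112 = 1.6854
f(-4.3615, 1.6854) = 1*(-4.3615)^2 + 6*1.6854^2 = 36.0655


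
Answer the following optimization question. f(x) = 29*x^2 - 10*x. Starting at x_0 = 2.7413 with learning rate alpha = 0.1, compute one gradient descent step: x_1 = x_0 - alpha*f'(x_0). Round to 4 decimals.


We compute the gradient at x_0 and apply the update.
f'(x) = 58*x - 10
f'(2.7413) = 58*2.7413 - 10 = 148.9954
x_1 = 2.7413 - 0.1*148.9954 = -12.1582


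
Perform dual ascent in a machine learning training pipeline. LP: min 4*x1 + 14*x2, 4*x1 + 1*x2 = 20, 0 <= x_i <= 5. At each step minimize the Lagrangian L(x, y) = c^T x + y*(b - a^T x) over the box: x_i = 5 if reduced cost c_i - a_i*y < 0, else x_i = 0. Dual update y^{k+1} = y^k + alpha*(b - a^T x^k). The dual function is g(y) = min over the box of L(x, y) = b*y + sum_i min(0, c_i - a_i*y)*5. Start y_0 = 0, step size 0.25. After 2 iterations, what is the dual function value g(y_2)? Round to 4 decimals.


Dual ascent for LP: min 4*x1 + 14*x2, 4*x1 + 1*x2 = 20, 0 <= x_i <= 5
Step 1: y^k = 0.0, reduced costs: (4.0, 14.0)
  x^k = (0.0, 0.0), subgradient = b - a^T x = 20.0
  y^{k+1} = 0.0 + 0.25*20.0 = 5.0
Step 2: y^k = 5.0, reduced costs: (-16.0, 9.0)
  x^k = (5.0, 0.0), subgradient = b - a^T x = 0.0
  y^{k+1} = 5.0 + 0.25*0.0 = 5.0
Dual objective at y_2 = 5.0: reduced costs (-16.0, 9.0), box minimizer x = (5.0, 0.0)
g(y_2) = b*y + (c1 - a1*y)*x1 + (c2 - a2*y)*x2 = 20*5.0 + (-16.0)*5.0 + 9.0*0.0 = 100.0 - 80.0 + 0.0 = 20.0


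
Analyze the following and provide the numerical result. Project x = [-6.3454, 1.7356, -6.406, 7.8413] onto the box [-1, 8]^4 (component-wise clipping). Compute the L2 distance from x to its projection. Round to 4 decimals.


Project each component onto [-1, 8].
clip(-6.3454) = -1.0, clip(1.7356) = 1.7356, clip(-6.406) = -1.0, clip(7.8413) = 7.8413
Projection = [-1.0, 1.7356, -1.0, 7.8413]
Squared diffs: [28.5733, 0.0, 29.2248, 0.0]
Distance = sqrt(57.7981) = 7.6025


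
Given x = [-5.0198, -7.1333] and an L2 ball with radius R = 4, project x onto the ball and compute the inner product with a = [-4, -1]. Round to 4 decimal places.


Step 1: Compute ||x|| (intermediates to 6 decimals).
||x|| = sqrt((-5.0198)^2 + (-7.1333)^2) = 8.72252
Step 2: Project.
Since ||x|| > R, scale = R/||x|| = 4/8.72252 = 0.458583, proj(x) = scale * x
proj(x) = [-2.301995, -3.27121]
Step 3: Dot product.
a^T * proj(x) = -4*(-2.301995) - 1*(-3.27121) = 12.4792


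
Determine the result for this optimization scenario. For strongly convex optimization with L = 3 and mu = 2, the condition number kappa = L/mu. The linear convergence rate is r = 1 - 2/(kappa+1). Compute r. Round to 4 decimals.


Step 1: Compute the condition number.
kappa = L/mu = 3/2 = 1.5
Step 2: Compute the convergence rate.
r = 1 - 2/(kappa + 1) = 1 - 2*mu/(L + mu) = (L - mu)/(L + mu) = 1/5 = 0.2


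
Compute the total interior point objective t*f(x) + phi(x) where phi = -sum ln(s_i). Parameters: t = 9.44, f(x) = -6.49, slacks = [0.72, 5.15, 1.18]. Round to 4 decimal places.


Step 1: Compute log-barrier.
ln values: [-0.3285, 1.639, 0.1655]
phi = -(-0.3285 + 1.639 + 0.1655) = -1.476
Step 2: Compute augmented objective.
t*f(x) = 9.44*-6.49 = -61.2656
Total = -61.2656 - 1.476 = -62.7416


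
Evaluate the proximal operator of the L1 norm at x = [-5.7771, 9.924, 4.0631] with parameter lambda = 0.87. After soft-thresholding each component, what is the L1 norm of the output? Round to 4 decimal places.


Soft-thresholding with lambda = 0.87:
prox(-5.7771) = sign(-5.7771)*max(|-5.7771| - 0.87, 0) = -4.9071
prox(9.924) = sign(9.924)*max(|9.924| - 0.87, 0) = 9.054
prox(4.0631) = sign(4.0631)*max(|4.0631| - 0.87, 0) = 3.1931
prox(x) = [-4.9071, 9.054, 3.1931]
||prox(x)||_1 = 4.9071 + 9.054 + 3.1931 = 17.1542


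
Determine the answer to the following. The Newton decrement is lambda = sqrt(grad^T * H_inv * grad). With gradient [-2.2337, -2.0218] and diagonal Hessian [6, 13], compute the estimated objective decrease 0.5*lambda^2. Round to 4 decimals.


Step 1: H is diagonal, so H^(-1) * g = [-0.3723, -0.1555].
Step 2: g^T H^(-1) g = sum_i g_i^2 / H_ii
  = (-2.2337)^2/6 + (-2.0218)^2/13
  = 0.8316 + 0.3144 = 1.146
Step 3: Objective decrease = 0.5 * g^T H^(-1) g = 0.573


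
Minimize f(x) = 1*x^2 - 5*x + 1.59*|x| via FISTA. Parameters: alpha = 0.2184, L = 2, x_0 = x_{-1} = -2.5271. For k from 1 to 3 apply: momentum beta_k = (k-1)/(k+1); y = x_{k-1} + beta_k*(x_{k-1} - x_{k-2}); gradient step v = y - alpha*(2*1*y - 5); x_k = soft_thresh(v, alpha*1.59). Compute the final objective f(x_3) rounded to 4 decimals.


FISTA on f(x) = 1*x^2 - 5*x + 1.59*|x|
L = 2, alpha = 0.2184
Iteration 1: beta = 0.0, y = -2.5271 + 0.0*(-2.5271 + 2.5271) = -2.5271
  grad(y) = -10.0542, v = y - alpha*grad = -0.3313
  prox(v) = soft_thresh(-0.3313, 0.3473) = 0.0
Iteration 2: beta = 0.3333, y = 0.0 + 0.3333*(0.0 + 2.5271) = 0.8424
  grad(y) = -3.3153, v = y - alpha*grad = 1.5664
  prox(v) = soft_thresh(1.5664, 0.3473) = 1.2192
Iteration 3: beta = 0.5, y = 1.2192 + 0.5*(1.2192 - 0.0) = 1.8287
  grad(y) = -1.3425, v = y - alpha*grad = 2.122
  prox(v) = soft_thresh(2.122, 0.3473) = 1.7747
f(x_3) = 1*1.7747^2 - 5*1.7747 + 1.59*|1.7747| = -2.9022


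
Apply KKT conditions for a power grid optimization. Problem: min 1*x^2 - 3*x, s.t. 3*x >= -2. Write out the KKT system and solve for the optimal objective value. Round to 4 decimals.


Step 1: Try lambda = 0 (constraint inactive).
Stationarity: 2*1*x - 3 = 0
x* = 3/(2*1) = 1.5
Check constraint: 3*1.5 = 4.5 >= -2 -- satisfied.
Step 2: Compute optimal value.
f(x*) = 1*1.5^2 - 3*1.5 = -2.25


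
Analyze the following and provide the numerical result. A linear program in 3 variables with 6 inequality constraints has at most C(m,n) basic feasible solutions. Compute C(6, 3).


Each vertex corresponds to some choice of n active constraints out of m, so the number of vertices is at most C(m, n) = m! / (n!(m-n)!).
m = 6, n = 3
Numerator: 6 * 5 * 4
Denominator: 3! = 6
C(6, 3) = 20


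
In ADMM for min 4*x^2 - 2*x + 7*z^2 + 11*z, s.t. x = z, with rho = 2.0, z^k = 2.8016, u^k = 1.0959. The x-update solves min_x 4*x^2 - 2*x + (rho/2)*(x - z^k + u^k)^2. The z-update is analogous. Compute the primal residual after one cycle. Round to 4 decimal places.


ADMM iteration with rho = 2.0, z^k = 2.8016, u^k = 1.0959
Step 1: x-update.
Minimize 4*x^2 - 2*x + (2.0/2)*(x - 2.8016 + 1.0959)^2
FOC: (2*4 + 2.0)*x = 2 + 2.0*(2.8016 - 1.0959)
x^{k+1} = 0.5411
Step 2: z-update.
Minimize 7*z^2 + 11*z + (2.0/2)*(0.5411 - z + 1.0959)^2
FOC: (2*7 + 2.0)*z = -11 + 2.0*(0.5411 + 1.0959)
z^{k+1} = -0.4829
Step 3: u-update.
u^{k+1} = 1.0959 + 0.5411 + 0.4829 = 2.1199
Step 4: Primal residual = |0.5411 + 0.4829| = 1.024


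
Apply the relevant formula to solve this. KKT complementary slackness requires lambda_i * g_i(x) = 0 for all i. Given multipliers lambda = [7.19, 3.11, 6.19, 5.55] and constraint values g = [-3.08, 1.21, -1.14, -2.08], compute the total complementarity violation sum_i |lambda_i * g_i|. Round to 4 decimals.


KKT complementary slackness check:
lambda_1 * g_1 = 7.19 * -3.08 = -22.1452
lambda_2 * g_2 = 3.11 * 1.21 = 3.7631
lambda_3 * g_3 = 6.19 * -1.14 = -7.0566
lambda_4 * g_4 = 5.55 * -2.08 = -11.544
Total violation = 22.1452 + 3.7631 + 7.0566 + 11.544 = 44.5089


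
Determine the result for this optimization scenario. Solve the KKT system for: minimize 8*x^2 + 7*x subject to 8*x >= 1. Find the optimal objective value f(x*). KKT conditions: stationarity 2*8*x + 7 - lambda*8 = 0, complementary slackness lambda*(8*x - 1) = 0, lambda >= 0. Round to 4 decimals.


Step 1: Try lambda = 0 (constraint inactive).
x_unc = -7/(2*8) = -0.4375
Check: 8*-0.4375 = -3.5 < 1 -- violated!
Step 2: Constraint must be active: 8*x = 1
x* = 1/8 = 0.125
lambda = (2*8*0.125 + 7)/8 = 1.125
Step 3: Compute optimal value.
f(x*) = 8*0.125^2 + 7*0.125 = 1.0


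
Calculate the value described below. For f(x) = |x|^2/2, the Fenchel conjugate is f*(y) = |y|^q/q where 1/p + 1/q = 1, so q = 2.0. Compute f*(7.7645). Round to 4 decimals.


The conjugate exponent q satisfies 1/p + 1/q = 1.
p = 2, so q = 2/(2 - 1) = 2.0
|y|^q = 7.7645^2.0 = 60.2875
f*(7.7645) = 60.2875 / 2.0 = 30.1437


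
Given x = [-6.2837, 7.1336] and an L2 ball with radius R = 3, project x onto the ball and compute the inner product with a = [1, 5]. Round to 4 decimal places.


Step 1: Compute ||x|| (intermediates to 6 decimals).
||x|| = sqrt((-6.2837)^2 + 7.1336^2) = 9.506479
Step 2: Project.
Since ||x|| > R, scale = R/||x|| = 3/9.506479 = 0.315574, proj(x) = scale * x
proj(x) = [-1.982972, 2.251179]
Step 3: Dot product.
a^T * proj(x) = 1*(-1.982972) + 5*2.251179 = 9.2729


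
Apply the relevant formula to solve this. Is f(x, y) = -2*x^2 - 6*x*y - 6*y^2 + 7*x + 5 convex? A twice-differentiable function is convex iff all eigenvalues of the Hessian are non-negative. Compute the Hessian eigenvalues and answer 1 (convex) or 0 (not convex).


The Hessian of f(x,y) = -2*x^2 - 6*x*y - 6*y^2 + 7*x + 5 is:
H = [[-4, -6], [-6, -12]]
Trace = -4 - 12 = -16
Determinant = -4*-12 - (-6)^2 = 12
Discriminant = (-16)^2 - 4*12 = 208.0
Eigenvalues: lambda_1 = -15.2111, lambda_2 = -0.7889
The function is not convex.

0


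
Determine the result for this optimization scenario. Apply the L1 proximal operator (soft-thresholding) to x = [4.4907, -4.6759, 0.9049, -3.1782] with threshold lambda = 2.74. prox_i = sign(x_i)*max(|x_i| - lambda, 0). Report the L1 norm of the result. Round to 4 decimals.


Soft-thresholding with lambda = 2.74:
prox(4.4907) = sign(4.4907)*max(|4.4907| - 2.74, 0) = 1.7507
prox(-4.6759) = sign(-4.6759)*max(|-4.6759| - 2.74, 0) = -1.9359
prox(0.9049) = sign(0.9049)*max(|0.9049| - 2.74, 0) = 0.0
prox(-3.1782) = sign(-3.1782)*max(|-3.1782| - 2.74, 0) = -0.4382
prox(x) = [1.7507, -1.9359, 0.0, -0.4382]
||prox(x)||_1 = 1.7507 + 1.9359 + 0.0 + 0.4382 = 4.1248


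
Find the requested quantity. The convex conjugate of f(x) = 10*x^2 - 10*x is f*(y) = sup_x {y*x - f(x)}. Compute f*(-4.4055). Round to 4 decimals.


f*(y) = sup_x {y*x - a*x^2 - b*x} = sup_x {(y-b)*x - a*x^2}
FOC: (y - b) - 2a*x = 0 => x* = (y - b)/(2a)
x* = (-4.4055 + 10)/(2*10) = 0.2797
f*(-4.4055) = (y-b)^2/(4a) = (-4.4055 + 10)^2/(4*10)
= 31.2984/40 = 0.7825


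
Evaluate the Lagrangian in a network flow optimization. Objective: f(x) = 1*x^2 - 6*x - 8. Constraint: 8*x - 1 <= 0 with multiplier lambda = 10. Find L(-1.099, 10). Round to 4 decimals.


Step 1: Evaluate f(x).
f(-1.099) = 1*(-1.099)^2 - 6*(-1.099) - 8 = -0.1982
Step 2: Evaluate g(x).
g(-1.099) = 8*-1.099 - 1 = -9.792
Step 3: Compute Lagrangian.
L = -0.1982 + 10*-9.792 = -98.1182


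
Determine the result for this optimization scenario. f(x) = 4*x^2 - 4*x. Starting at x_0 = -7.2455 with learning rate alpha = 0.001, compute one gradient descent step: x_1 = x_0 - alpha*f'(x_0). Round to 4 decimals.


We compute the gradient at x_0 and apply the update.
f'(x) = 8*x - 4
f'(-7.2455) = 8*-7.2455 - 4 = -61.964
x_1 = -7.2455 - 0.001*-61.964 = -7.1835


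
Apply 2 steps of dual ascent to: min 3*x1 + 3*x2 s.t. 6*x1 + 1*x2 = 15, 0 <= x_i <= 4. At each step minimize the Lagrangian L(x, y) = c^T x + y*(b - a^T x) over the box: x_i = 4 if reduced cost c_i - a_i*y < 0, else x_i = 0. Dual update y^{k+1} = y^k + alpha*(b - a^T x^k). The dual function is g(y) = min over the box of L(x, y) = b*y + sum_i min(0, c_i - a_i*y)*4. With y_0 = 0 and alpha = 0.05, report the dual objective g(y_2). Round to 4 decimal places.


Dual ascent for LP: min 3*x1 + 3*x2, 6*x1 + 1*x2 = 15, 0 <= x_i <= 4
Step 1: y^k = 0.0, reduced costs: (3.0, 3.0)
  x^k = (0.0, 0.0), subgradient = b - a^T x = 15.0
  y^{k+1} = 0.0 + 0.05*15.0 = 0.75
Step 2: y^k = 0.75, reduced costs: (-1.5, 2.25)
  x^k = (4.0, 0.0), subgradient = b - a^T x = -9.0
  y^{k+1} = 0.75 + 0.05*-9.0 = 0.3
Dual objective at y_2 = 0.3: reduced costs (1.2, 2.7), box minimizer x = (0.0, 0.0)
g(y_2) = b*y + (c1 - a1*y)*x1 + (c2 - a2*y)*x2 = 15*0.3 + 1.2*0.0 + 2.7*0.0 = 4.5 + 0.0 + 0.0 = 4.5


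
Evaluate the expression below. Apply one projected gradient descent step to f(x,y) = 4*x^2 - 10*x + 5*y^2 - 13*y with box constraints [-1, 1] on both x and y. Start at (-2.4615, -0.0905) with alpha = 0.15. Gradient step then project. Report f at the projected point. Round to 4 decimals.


Step 1: Compute gradient at (-2.4615, -0.0905).
grad_x = 2*4*-2.4615 - 10 = -29.692
grad_y = 2*5*-0.0905 - 13 = -13.905
Step 2: Gradient step.
x_raw = -2.4615 - 0.15*-29.692 = 1.9923
y_raw = -0.0905 - 0.15*-13.905 = 1.9953
Step 3: Project onto [-1, 1].
x_proj = clip(1.9923) = 1.0
y_proj = clip(1.9953) = 1.0
Step 4: Evaluate f.
f(1.0, 1.0) = -14.0


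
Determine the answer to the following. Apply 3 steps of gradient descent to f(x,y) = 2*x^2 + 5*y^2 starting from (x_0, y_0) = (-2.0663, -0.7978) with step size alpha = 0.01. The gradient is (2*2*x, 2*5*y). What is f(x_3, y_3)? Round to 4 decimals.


Gradient descent on f(x,y) = 2*x^2 + 5*y^2.
Starting point: (-2.0663, -0.7978), alpha = 0.01
Step 1: grad_x = 2*2*-2.0663 = -8.2652, grad_y = 2*5*-0.7978 = -7.978
  x_1 = -2.0663 - 0.01*-8.2652 = -1.9836
  y_1 = -0.7978 - 0.01*-7.978 = -0.718
Step 2: grad_x = 2*2*-1.9836 = -7.9346, grad_y = 2*5*-0.718 = -7.1802
  x_2 = -1.9836 - 0.01*-7.9346 = -1.9043
  y_2 = -0.718 - 0.01*-7.1802 = -0.6462
Step 3: grad_x = 2*2*-1.9043 = -7.6172, grad_y = 2*5*-0.6462 = -6.4622
  x_3 = -1.9043 - 0.01*-7.6172 = -1.8281
  y_3 = -0.6462 - 0.01*-6.4622 = -0.5816
f(-1.8281, -0.5816) = 2*(-1.8281)^2 + 5*(-0.5816)^2 = 8.3754


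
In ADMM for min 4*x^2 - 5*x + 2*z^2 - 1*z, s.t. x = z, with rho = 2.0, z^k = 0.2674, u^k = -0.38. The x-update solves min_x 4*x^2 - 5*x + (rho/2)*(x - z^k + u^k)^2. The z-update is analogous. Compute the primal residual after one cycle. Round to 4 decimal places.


ADMM iteration with rho = 2.0, z^k = 0.2674, u^k = -0.38
Step 1: x-update.
Minimize 4*x^2 - 5*x + (2.0/2)*(x - 0.2674 - 0.38)^2
FOC: (2*4 + 2.0)*x = 5 + 2.0*(0.2674 + 0.38)
x^{k+1} = 0.6295
Step 2: z-update.
Minimize 2*z^2 - 1*z + (2.0/2)*(0.6295 - z - 0.38)^2
FOC: (2*2 + 2.0)*z = 1 + 2.0*(0.6295 - 0.38)
z^{k+1} = 0.2498
Step 3: u-update.
u^{k+1} = -0.38 + 0.6295 - 0.2498 = -0.0003
Step 4: Primal residual = |0.6295 - 0.2498| = 0.3797


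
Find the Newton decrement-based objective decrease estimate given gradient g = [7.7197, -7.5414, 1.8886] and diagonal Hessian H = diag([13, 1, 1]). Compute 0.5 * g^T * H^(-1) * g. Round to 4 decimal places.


Step 1: H is diagonal, so H^(-1) * g = [0.5938, -7.5414, 1.8886].
Step 2: g^T H^(-1) g = sum_i g_i^2 / H_ii
  = (7.7197)^2/13 + (-7.5414)^2/1 + (1.8886)^2/1
  = 4.5841 + 56.8727 + 3.5668 = 65.0237
Step 3: Objective decrease = 0.5 * g^T H^(-1) g = 32.5118


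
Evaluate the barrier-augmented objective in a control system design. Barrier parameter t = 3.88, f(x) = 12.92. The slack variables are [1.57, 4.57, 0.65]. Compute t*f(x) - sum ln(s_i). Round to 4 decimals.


Step 1: Compute log-barrier.
ln values: [0.4511, 1.5195, -0.4308]
phi = -(0.4511 + 1.5195 - 0.4308) = -1.5398
Step 2: Compute augmented objective.
t*f(x) = 3.88*12.92 = 50.1296
Total = 50.1296 - 1.5398 = 48.5898


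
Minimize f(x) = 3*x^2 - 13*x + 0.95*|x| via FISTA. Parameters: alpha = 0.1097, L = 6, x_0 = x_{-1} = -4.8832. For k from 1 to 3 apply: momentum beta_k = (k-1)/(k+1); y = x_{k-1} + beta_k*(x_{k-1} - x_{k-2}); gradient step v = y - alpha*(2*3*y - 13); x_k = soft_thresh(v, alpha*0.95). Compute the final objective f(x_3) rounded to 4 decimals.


FISTA on f(x) = 3*x^2 - 13*x + 0.95*|x|
L = 6, alpha = 0.1097
Iteration 1: beta = 0.0, y = -4.8832 + 0.0*(-4.8832 + 4.8832) = -4.8832
  grad(y) = -42.2992, v = y - alpha*grad = -0.243
  prox(v) = soft_thresh(-0.243, 0.1042) = -0.1388
Iteration 2: beta = 0.3333, y = -0.1388 + 0.3333*(-0.1388 + 4.8832) = 1.4427
  grad(y) = -4.3437, v = y - alpha*grad = 1.9192
  prox(v) = soft_thresh(1.9192, 0.1042) = 1.815
Iteration 3: beta = 0.5, y = 1.815 + 0.5*(1.815 + 0.1388) = 2.7919
  grad(y) = 3.7513, v = y - alpha*grad = 2.3804
  prox(v) = soft_thresh(2.3804, 0.1042) = 2.2762
f(x_3) = 3*2.2762^2 - 13*2.2762 + 0.95*|2.2762| = -11.885


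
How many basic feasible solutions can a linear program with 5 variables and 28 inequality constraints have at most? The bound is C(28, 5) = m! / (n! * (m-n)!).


Each vertex corresponds to some choice of n active constraints out of m, so the number of vertices is at most C(m, n) = m! / (n!(m-n)!).
m = 28, n = 5
Numerator: 28 * 27 * 26 * 25 * 24
Denominator: 5! = 120
C(28, 5) = 98280


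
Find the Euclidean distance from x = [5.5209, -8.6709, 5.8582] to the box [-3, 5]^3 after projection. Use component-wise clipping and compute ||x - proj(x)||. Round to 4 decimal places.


Project each component onto [-3, 5].
clip(5.5209) = 5.0, clip(-8.6709) = -3.0, clip(5.8582) = 5.0
Projection = [5.0, -3.0, 5.0]
Squared diffs: [0.2713, 32.1591, 0.7365]
Distance = sqrt(33.1669) = 5.7591


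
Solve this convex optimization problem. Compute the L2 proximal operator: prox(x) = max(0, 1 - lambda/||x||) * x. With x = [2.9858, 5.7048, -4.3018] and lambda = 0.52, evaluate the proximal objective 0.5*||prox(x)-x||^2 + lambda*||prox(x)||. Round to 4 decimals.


Step 1: Compute ||x||.
||x|| = 7.7437
Step 2: Compute scaling factor.
scale = max(0, 1 - 0.52/7.7437) = 0.9328
Step 3: prox(x) = [2.7853, 5.3217, -4.0129]
||prox(x)|| = 7.2237
Step 4: Proximal objective.
0.5*||prox-x||^2 = 0.1352
lambda*||prox|| = 3.7563
Total = 3.8915


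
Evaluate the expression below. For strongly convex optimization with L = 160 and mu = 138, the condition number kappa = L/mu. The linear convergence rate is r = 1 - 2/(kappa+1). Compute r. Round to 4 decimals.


Step 1: Compute the condition number.
kappa = L/mu = 160/138 = 1.1594
Step 2: Compute the convergence rate.
r = 1 - 2/(kappa + 1) = 1 - 2*mu/(L + mu) = (L - mu)/(L + mu) = 22/298 = 0.0738


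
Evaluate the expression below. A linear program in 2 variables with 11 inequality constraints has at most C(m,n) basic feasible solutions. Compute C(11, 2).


Each vertex corresponds to some choice of n active constraints out of m, so the number of vertices is at most C(m, n) = m! / (n!(m-n)!).
m = 11, n = 2
Numerator: 11 * 10
Denominator: 2! = 2
C(11, 2) = 55


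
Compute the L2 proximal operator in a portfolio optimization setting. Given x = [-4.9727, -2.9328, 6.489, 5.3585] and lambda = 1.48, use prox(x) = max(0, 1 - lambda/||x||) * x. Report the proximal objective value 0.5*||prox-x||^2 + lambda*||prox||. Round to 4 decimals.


Step 1: Compute ||x||.
||x|| = 10.2054
Step 2: Compute scaling factor.
scale = max(0, 1 - 1.48/10.2054) = 0.855
Step 3: prox(x) = [-4.2516, -2.5075, 5.548, 4.5814]
||prox(x)|| = 8.7254
Step 4: Proximal objective.
0.5*||prox-x||^2 = 1.0952
lambda*||prox|| = 12.9136
Total = 14.0088


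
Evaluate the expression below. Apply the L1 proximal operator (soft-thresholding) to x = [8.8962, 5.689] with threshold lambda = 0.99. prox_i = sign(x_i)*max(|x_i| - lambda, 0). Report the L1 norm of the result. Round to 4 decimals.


Soft-thresholding with lambda = 0.99:
prox(8.8962) = sign(8.8962)*max(|8.8962| - 0.99, 0) = 7.9062
prox(5.689) = sign(5.689)*max(|5.689| - 0.99, 0) = 4.699
prox(x) = [7.9062, 4.699]
||prox(x)||_1 = 7.9062 + 4.699 = 12.6052


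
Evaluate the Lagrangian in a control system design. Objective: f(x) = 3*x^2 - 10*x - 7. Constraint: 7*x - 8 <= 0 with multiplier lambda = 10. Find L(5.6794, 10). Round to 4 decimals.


Step 1: Evaluate f(x).
f(5.6794) = 3*5.6794^2 - 10*5.6794 - 7 = 32.9728
Step 2: Evaluate g(x).
g(5.6794) = 7*5.6794 - 8 = 31.7558
Step 3: Compute Lagrangian.
L = 32.9728 + 10*31.7558 = 350.5308


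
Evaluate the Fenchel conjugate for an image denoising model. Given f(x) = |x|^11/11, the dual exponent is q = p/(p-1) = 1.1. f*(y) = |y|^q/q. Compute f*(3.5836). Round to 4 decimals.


The conjugate exponent q satisfies 1/p + 1/q = 1.
p = 11, so q = 11/(11 - 1) = 1.1
|y|^q = 3.5836^1.1 = 4.0715
f*(3.5836) = 4.0715 / 1.1 = 3.7013
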